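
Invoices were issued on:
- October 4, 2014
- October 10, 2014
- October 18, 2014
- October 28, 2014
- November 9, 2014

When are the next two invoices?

November 23, 2014; December 9, 2014

Intervals are 6, 8, 10, 12 days — an arithmetic progression with common difference 2.
Next gap: 14 days. November 9, 2014 + 14 days = November 23, 2014.
Next gap: 16 days. November 23, 2014 + 16 days = December 9, 2014.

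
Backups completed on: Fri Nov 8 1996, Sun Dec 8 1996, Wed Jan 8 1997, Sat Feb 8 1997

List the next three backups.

The day-of-month is always 8 (30, 31, 31 days between events).
So this recurs on the 8th of each month.
March 1997: Sat Mar 8 1997.
Next: April 1997 → Tue Apr 8 1997.
May 1997: Thu May 8 1997.

Sat Mar 8 1997, Tue Apr 8 1997, Thu May 8 1997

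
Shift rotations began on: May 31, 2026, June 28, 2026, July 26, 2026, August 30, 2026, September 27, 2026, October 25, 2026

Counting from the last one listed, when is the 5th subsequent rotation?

Every date is a Sunday; gaps 28, 28, 35, 28, 28 days.
Each is the last Sunday of its month (at least one falls on the 29th or later, ruling out '4th Sunday').
Last Sunday of November 2026: November 29, 2026.
Last Sunday of December 2026: December 27, 2026.
Last Sunday of January 2027: January 31, 2027.
February 2027 ends with Sunday February 28, 2027.
March 2027 ends with Sunday March 28, 2027.

March 28, 2027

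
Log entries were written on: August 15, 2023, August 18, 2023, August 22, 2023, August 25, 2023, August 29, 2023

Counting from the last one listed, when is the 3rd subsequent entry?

September 8, 2023

Every event lands on a Tuesday or Friday (gaps cycle 3, 4, 3, 4).
So the schedule is: every Tuesday and Friday.
The following Friday is September 1, 2023.
The following Tuesday is September 5, 2023.
Next Friday: September 8, 2023.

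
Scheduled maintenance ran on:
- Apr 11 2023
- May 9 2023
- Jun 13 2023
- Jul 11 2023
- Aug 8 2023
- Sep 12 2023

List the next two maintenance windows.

Gaps: 28, 35, 28, 28, 35 days — a mix of 28 and 35. Every date is a Tuesday.
Each is the 2nd Tuesday of its month.
2nd Tuesday of October 2023: Oct 10 2023.
2nd Tuesday of November 2023: Nov 14 2023.

Oct 10 2023, Nov 14 2023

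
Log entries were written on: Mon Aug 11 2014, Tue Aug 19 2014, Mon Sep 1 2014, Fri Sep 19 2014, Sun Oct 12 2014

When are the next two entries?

Intervals are 8, 13, 18, 23 days — an arithmetic progression with common difference 5.
Next gap: 28 days. Sun Oct 12 2014 + 28 days = Sun Nov 9 2014.
Next gap: 33 days. Sun Nov 9 2014 + 33 days = Fri Dec 12 2014.

Sun Nov 9 2014, Fri Dec 12 2014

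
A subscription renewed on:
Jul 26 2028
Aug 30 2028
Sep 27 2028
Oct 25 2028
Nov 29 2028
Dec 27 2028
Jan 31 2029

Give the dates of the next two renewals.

These are Wednesdays with 35, 28, 28, 35, 28, 35-day gaps.
Each is the final Wednesday of its month — Aug 30 2028 is past the 28th, so '4th Wednesday' doesn't fit.
February 2029 ends with Wednesday Feb 28 2029.
March 2029 ends with Wednesday Mar 28 2029.

Feb 28 2029, Mar 28 2029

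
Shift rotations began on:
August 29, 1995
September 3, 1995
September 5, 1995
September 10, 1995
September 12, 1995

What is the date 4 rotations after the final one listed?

September 26, 1995

Every event lands on a Tuesday or Sunday (gaps cycle 5, 2, 5, 2).
So the schedule is: every Tuesday and Sunday.
Next Sunday: September 17, 1995.
Next Tuesday: September 19, 1995.
Next Sunday: September 24, 1995.
The following Tuesday is September 26, 1995.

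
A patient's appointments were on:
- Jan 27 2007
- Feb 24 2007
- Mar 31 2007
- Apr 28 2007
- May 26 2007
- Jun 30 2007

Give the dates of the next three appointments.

Jul 28 2007, Aug 25 2007, Sep 29 2007

Every date is a Saturday; gaps 28, 35, 28, 28, 35 days.
Each is the last Saturday of its month (at least one falls on the 29th or later, ruling out '4th Saturday').
July 2007 ends with Saturday Jul 28 2007.
August 2007 ends with Saturday Aug 25 2007.
September 2007 ends with Saturday Sep 29 2007.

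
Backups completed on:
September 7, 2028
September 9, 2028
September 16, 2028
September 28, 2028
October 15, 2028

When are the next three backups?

Gaps: 2, 7, 12, 17 days — each gap is 5 larger than the previous one.
Next gap: 22 days. October 15, 2028 + 22 days = November 6, 2028.
Next gap: 27 days. November 6, 2028 + 27 days = December 3, 2028.
Next gap: 32 days. December 3, 2028 + 32 days = January 4, 2029.

November 6, 2028; December 3, 2028; January 4, 2029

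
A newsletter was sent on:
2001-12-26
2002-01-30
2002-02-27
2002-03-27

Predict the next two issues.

Every date is a Wednesday; gaps 35, 28, 28 days.
Each is the last Wednesday of its month (at least one falls on the 29th or later, ruling out '4th Wednesday').
April 2002 ends with Wednesday 2002-04-24.
May 2002 ends with Wednesday 2002-05-29.

2002-04-24, 2002-05-29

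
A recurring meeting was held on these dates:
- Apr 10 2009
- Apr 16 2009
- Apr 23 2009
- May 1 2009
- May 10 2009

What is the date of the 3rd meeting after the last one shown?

Intervals are 6, 7, 8, 9 days — an arithmetic progression with common difference 1.
Next gap: 10 days. May 10 2009 + 10 days = May 20 2009.
Next gap: 11 days. May 20 2009 + 11 days = May 31 2009.
Next gap: 12 days. May 31 2009 + 12 days = Jun 12 2009.

Jun 12 2009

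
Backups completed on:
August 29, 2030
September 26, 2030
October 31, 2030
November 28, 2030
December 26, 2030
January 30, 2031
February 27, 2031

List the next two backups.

Every date is a Thursday; gaps 28, 35, 28, 28, 35, 28 days.
Each is the last Thursday of its month (at least one falls on the 29th or later, ruling out '4th Thursday').
Last Thursday of March 2031: March 27, 2031.
April 2031 ends with Thursday April 24, 2031.

March 27, 2031; April 24, 2031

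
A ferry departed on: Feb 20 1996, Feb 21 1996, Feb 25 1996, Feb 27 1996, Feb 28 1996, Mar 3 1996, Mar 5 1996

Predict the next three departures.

Mar 6 1996, Mar 10 1996, Mar 12 1996

Every event lands on a Tuesday or Wednesday or Sunday (gaps cycle 1, 4, 2, 1, 4, 2).
So the schedule is: every Tuesday, Wednesday and Sunday.
Next Wednesday: Mar 6 1996.
Next Sunday: Mar 10 1996.
Next Tuesday: Mar 12 1996.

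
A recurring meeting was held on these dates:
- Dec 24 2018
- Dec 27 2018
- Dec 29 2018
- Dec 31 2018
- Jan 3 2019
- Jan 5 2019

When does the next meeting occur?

Jan 7 2019

Gaps: 3, 2, 2, 3, 2 days — not constant, but cyclic with period 3.
The events fall on every Monday, Thursday and Saturday.
The following Monday is Jan 7 2019.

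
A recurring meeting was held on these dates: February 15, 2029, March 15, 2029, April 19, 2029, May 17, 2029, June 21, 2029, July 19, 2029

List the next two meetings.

August 16, 2029; September 20, 2029

All dates are Thursdays, 28, 35, 28, 35, 28 days apart.
Specifically, the 3rd Thursday of each month.
3rd Thursday of August 2029: August 16, 2029.
3rd Thursday of September 2029: September 20, 2029.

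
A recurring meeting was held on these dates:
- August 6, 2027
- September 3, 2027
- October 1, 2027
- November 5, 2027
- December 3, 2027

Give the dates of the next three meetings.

These are Fridays at 28- or 35-day spacing (28, 28, 35, 28).
The pattern: 1st Friday of the month.
1st Friday of January 2028: January 7, 2028.
February 2028 — 1st Friday is February 4, 2028.
1st Friday of March 2028: March 3, 2028.

January 7, 2028; February 4, 2028; March 3, 2028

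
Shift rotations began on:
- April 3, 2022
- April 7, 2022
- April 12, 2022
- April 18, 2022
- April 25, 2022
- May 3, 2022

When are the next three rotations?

May 12, 2022; May 22, 2022; June 2, 2022

Intervals are 4, 5, 6, 7, 8 days — an arithmetic progression with common difference 1.
Next gap: 9 days. May 3, 2022 + 9 days = May 12, 2022.
Next gap: 10 days. May 12, 2022 + 10 days = May 22, 2022.
Next gap: 11 days. May 22, 2022 + 11 days = June 2, 2022.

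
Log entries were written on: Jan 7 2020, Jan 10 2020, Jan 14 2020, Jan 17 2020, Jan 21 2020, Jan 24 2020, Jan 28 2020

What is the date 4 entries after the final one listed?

The gap pattern 3, 4, 3, 4, 3, 4 repeats every 2 events.
These are the Tuesdays and Fridays of each week.
The following Friday is Jan 31 2020.
The following Tuesday is Feb 4 2020.
The following Friday is Feb 7 2020.
The following Tuesday is Feb 11 2020.

Feb 11 2020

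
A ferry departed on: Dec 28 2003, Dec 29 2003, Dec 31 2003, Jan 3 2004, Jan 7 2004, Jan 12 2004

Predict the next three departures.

Gaps: 1, 2, 3, 4, 5 days — each gap is 1 larger than the previous one.
Next gap: 6 days. Jan 12 2004 + 6 days = Jan 18 2004.
Next gap: 7 days. Jan 18 2004 + 7 days = Jan 25 2004.
Next gap: 8 days. Jan 25 2004 + 8 days = Feb 2 2004.

Jan 18 2004, Jan 25 2004, Feb 2 2004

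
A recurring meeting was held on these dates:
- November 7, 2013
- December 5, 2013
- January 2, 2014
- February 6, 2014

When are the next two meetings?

March 6, 2014; April 3, 2014

All dates are Thursdays, 28, 28, 35 days apart.
Specifically, the 1st Thursday of each month.
March 2014 — 1st Thursday is March 6, 2014.
April 2014 — 1st Thursday is April 3, 2014.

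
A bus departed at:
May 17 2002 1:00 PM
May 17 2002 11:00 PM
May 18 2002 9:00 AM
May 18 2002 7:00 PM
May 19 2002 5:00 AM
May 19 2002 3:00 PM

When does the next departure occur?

The interval is a steady 10 hours (10, 10, 10, 10, 10).
May 19 2002 3:00 PM + 10 h = May 20 2002 1:00 AM.

May 20 2002 1:00 AM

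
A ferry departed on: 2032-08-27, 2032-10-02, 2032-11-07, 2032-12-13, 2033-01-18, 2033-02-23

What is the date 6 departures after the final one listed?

2033-09-27

Every event comes 36 days after the last (36, 36, 36, 36, 36).
2033-02-23 + 36 days = 2033-03-31.
2033-03-31 + 36 days = 2033-05-06.
2033-05-06 + 36 days = 2033-06-11.
2033-06-11 + 36 days = 2033-07-17.
2033-07-17 + 36 days = 2033-08-22.
2033-08-22 + 36 days = 2033-09-27.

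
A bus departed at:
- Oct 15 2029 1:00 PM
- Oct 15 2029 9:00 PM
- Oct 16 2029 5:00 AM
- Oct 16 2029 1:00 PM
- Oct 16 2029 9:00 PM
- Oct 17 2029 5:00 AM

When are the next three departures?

Spacing: 8, 8, 8, 8, 8 h — constant 8 h.
Oct 17 2029 5:00 AM + 8 h = Oct 17 2029 1:00 PM.
Oct 17 2029 1:00 PM + 8 h = Oct 17 2029 9:00 PM.
Oct 17 2029 9:00 PM + 8 h = Oct 18 2029 5:00 AM.

Oct 17 2029 1:00 PM, Oct 17 2029 9:00 PM, Oct 18 2029 5:00 AM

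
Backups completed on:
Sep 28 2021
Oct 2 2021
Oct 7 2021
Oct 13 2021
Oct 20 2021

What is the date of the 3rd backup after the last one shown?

Nov 16 2021

The spacing grows by 1 each time: 4, 5, 6, 7 days.
Next gap: 8 days. Oct 20 2021 + 8 days = Oct 28 2021.
Next gap: 9 days. Oct 28 2021 + 9 days = Nov 6 2021.
Next gap: 10 days. Nov 6 2021 + 10 days = Nov 16 2021.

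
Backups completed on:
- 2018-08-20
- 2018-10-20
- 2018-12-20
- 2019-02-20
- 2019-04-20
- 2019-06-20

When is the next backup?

2019-08-20

Each date is the 20th; the gaps (61, 61, 62, 59, 61) track the month lengths.
The rule is the 20th of every 2 months.
August 2019: 2019-08-20.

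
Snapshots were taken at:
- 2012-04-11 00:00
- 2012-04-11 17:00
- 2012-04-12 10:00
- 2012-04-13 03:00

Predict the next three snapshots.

2012-04-13 20:00, 2012-04-14 13:00, 2012-04-15 06:00

The interval is a steady 17 hours (17, 17, 17).
2012-04-13 03:00 + 17 h = 2012-04-13 20:00.
2012-04-13 20:00 + 17 h = 2012-04-14 13:00.
2012-04-14 13:00 + 17 h = 2012-04-15 06:00.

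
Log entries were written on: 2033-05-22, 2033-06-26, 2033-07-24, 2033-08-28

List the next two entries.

2033-09-25, 2033-10-23

Gaps: 35, 28, 35 days — a mix of 28 and 35. Every date is a Sunday.
Each is the 4th Sunday of its month.
September 2033 — 4th Sunday is 2033-09-25.
October 2033 — 4th Sunday is 2033-10-23.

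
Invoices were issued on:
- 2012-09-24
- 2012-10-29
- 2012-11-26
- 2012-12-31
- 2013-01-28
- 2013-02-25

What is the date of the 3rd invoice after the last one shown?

All Mondays; the gaps (35, 28, 35, 28, 28) vary with month length.
This is the last Monday of each month.
Last Monday of March 2013: 2013-03-25.
April 2013 ends with Monday 2013-04-29.
Last Monday of May 2013: 2013-05-27.

2013-05-27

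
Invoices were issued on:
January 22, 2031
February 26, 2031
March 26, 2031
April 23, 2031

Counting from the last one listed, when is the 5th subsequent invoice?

These are Wednesdays at 28- or 35-day spacing (35, 28, 28).
The pattern: 4th Wednesday of the month.
4th Wednesday of May 2031: May 28, 2031.
June 2031 — 4th Wednesday is June 25, 2031.
4th Wednesday of July 2031: July 23, 2031.
August 2031 — 4th Wednesday is August 27, 2031.
4th Wednesday of September 2031: September 24, 2031.

September 24, 2031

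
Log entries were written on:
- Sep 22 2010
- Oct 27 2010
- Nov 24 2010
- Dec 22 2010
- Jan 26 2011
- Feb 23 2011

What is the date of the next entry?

All dates are Wednesdays, 35, 28, 28, 35, 28 days apart.
Specifically, the 4th Wednesday of each month.
March 2011 — 4th Wednesday is Mar 23 2011.

Mar 23 2011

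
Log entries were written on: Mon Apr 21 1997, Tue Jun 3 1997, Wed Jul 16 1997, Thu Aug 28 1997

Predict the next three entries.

Fri Oct 10 1997, Sat Nov 22 1997, Sun Jan 4 1998

The spacing is 43, 43, 43 days — always 43 days.
Thu Aug 28 1997 + 43 days = Fri Oct 10 1997.
Fri Oct 10 1997 + 43 days = Sat Nov 22 1997.
Sat Nov 22 1997 + 43 days = Sun Jan 4 1998.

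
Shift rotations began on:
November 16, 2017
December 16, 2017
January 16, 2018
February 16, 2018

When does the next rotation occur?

March 16, 2018

Gaps: 30, 31, 31 days — not constant. Every event is on the 16th of the month.
Pattern: the 16th of each month.
March 2018: March 16, 2018.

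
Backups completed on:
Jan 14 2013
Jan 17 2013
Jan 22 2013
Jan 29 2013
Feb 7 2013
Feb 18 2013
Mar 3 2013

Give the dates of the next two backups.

Mar 18 2013, Apr 4 2013

Gaps: 3, 5, 7, 9, 11, 13 days — each gap is 2 larger than the previous one.
Next gap: 15 days. Mar 3 2013 + 15 days = Mar 18 2013.
Next gap: 17 days. Mar 18 2013 + 17 days = Apr 4 2013.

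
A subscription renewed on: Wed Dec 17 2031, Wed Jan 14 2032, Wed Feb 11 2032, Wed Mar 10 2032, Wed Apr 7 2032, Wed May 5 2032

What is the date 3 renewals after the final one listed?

Gaps between consecutive events: 28, 28, 28, 28, 28 days — a constant 28-day interval.
Wed May 5 2032 + 28 days = Wed Jun 2 2032.
Wed Jun 2 2032 + 28 days = Wed Jun 30 2032.
Wed Jun 30 2032 + 28 days = Wed Jul 28 2032.

Wed Jul 28 2032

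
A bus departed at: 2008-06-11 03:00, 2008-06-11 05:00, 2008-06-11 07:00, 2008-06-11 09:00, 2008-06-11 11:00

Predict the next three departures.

The interval is a steady 2 hours (2, 2, 2, 2).
2008-06-11 11:00 + 2 h = 2008-06-11 13:00.
2008-06-11 13:00 + 2 h = 2008-06-11 15:00.
2008-06-11 15:00 + 2 h = 2008-06-11 17:00.

2008-06-11 13:00, 2008-06-11 15:00, 2008-06-11 17:00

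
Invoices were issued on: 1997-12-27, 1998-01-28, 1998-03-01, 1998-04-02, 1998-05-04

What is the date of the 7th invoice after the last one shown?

The spacing is 32, 32, 32, 32 days — always 32 days.
1998-05-04 + 32 days = 1998-06-05.
1998-06-05 + 32 days = 1998-07-07.
1998-07-07 + 32 days = 1998-08-08.
1998-08-08 + 32 days = 1998-09-09.
1998-09-09 + 32 days = 1998-10-11.
1998-10-11 + 32 days = 1998-11-12.
1998-11-12 + 32 days = 1998-12-14.

1998-12-14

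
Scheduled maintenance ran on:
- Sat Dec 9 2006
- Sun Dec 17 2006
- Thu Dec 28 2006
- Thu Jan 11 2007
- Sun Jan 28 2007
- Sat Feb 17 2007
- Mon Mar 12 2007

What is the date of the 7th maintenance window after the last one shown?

Mon Nov 12 2007

Intervals are 8, 11, 14, 17, 20, 23 days — an arithmetic progression with common difference 3.
Next gap: 26 days. Mon Mar 12 2007 + 26 days = Sat Apr 7 2007.
Next gap: 29 days. Sat Apr 7 2007 + 29 days = Sun May 6 2007.
Next gap: 32 days. Sun May 6 2007 + 32 days = Thu Jun 7 2007.
Next gap: 35 days. Thu Jun 7 2007 + 35 days = Thu Jul 12 2007.
Next gap: 38 days. Thu Jul 12 2007 + 38 days = Sun Aug 19 2007.
Next gap: 41 days. Sun Aug 19 2007 + 41 days = Sat Sep 29 2007.
Next gap: 44 days. Sat Sep 29 2007 + 44 days = Mon Nov 12 2007.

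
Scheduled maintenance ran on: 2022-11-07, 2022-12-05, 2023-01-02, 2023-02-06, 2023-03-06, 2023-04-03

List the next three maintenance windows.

All dates are Mondays, 28, 28, 35, 28, 28 days apart.
Specifically, the 1st Monday of each month.
May 2023 — 1st Monday is 2023-05-01.
June 2023 — 1st Monday is 2023-06-05.
1st Monday of July 2023: 2023-07-03.

2023-05-01, 2023-06-05, 2023-07-03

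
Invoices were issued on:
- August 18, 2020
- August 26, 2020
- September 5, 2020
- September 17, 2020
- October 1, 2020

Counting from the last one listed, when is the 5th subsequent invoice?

January 9, 2021

The spacing grows by 2 each time: 8, 10, 12, 14 days.
Next gap: 16 days. October 1, 2020 + 16 days = October 17, 2020.
Next gap: 18 days. October 17, 2020 + 18 days = November 4, 2020.
Next gap: 20 days. November 4, 2020 + 20 days = November 24, 2020.
Next gap: 22 days. November 24, 2020 + 22 days = December 16, 2020.
Next gap: 24 days. December 16, 2020 + 24 days = January 9, 2021.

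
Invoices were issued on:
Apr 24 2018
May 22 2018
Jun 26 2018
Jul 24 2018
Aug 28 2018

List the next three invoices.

Sep 25 2018, Oct 23 2018, Nov 27 2018

Gaps: 28, 35, 28, 35 days — a mix of 28 and 35. Every date is a Tuesday.
Each is the 4th Tuesday of its month.
4th Tuesday of September 2018: Sep 25 2018.
4th Tuesday of October 2018: Oct 23 2018.
November 2018 — 4th Tuesday is Nov 27 2018.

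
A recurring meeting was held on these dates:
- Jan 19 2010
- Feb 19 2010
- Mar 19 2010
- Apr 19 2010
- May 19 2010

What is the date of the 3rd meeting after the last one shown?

The day-of-month is always 19 (31, 28, 31, 30 days between events).
So this recurs on the 19th of each month.
June 2010: Jun 19 2010.
Next: July 2010 → Jul 19 2010.
Next: August 2010 → Aug 19 2010.

Aug 19 2010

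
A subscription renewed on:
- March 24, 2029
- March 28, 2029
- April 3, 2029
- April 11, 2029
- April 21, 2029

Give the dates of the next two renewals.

May 3, 2029; May 17, 2029

The spacing grows by 2 each time: 4, 6, 8, 10 days.
Next gap: 12 days. April 21, 2029 + 12 days = May 3, 2029.
Next gap: 14 days. May 3, 2029 + 14 days = May 17, 2029.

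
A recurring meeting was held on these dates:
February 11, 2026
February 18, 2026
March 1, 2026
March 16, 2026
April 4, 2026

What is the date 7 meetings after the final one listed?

Gaps: 7, 11, 15, 19 days — each gap is 4 larger than the previous one.
Next gap: 23 days. April 4, 2026 + 23 days = April 27, 2026.
Next gap: 27 days. April 27, 2026 + 27 days = May 24, 2026.
Next gap: 31 days. May 24, 2026 + 31 days = June 24, 2026.
Next gap: 35 days. June 24, 2026 + 35 days = July 29, 2026.
Next gap: 39 days. July 29, 2026 + 39 days = September 6, 2026.
Next gap: 43 days. September 6, 2026 + 43 days = October 19, 2026.
Next gap: 47 days. October 19, 2026 + 47 days = December 5, 2026.

December 5, 2026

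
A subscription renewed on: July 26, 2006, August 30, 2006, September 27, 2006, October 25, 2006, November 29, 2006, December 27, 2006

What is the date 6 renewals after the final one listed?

These are Wednesdays with 35, 28, 28, 35, 28-day gaps.
Each is the final Wednesday of its month — August 30, 2006 is past the 28th, so '4th Wednesday' doesn't fit.
January 2007 ends with Wednesday January 31, 2007.
Last Wednesday of February 2007: February 28, 2007.
Last Wednesday of March 2007: March 28, 2007.
April 2007 ends with Wednesday April 25, 2007.
Last Wednesday of May 2007: May 30, 2007.
Last Wednesday of June 2007: June 27, 2007.

June 27, 2007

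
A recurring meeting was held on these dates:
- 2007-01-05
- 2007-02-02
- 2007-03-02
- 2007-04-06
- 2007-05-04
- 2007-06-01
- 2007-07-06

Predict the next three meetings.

These are Fridays at 28- or 35-day spacing (28, 28, 35, 28, 28, 35).
The pattern: 1st Friday of the month.
1st Friday of August 2007: 2007-08-03.
September 2007 — 1st Friday is 2007-09-07.
1st Friday of October 2007: 2007-10-05.

2007-08-03, 2007-09-07, 2007-10-05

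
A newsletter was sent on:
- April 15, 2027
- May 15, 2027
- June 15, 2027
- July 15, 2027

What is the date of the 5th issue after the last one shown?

The day-of-month is always 15 (30, 31, 30 days between events).
So this recurs on the 15th of each month.
August 2027: August 15, 2027.
September 2027: September 15, 2027.
Next: October 2027 → October 15, 2027.
November 2027: November 15, 2027.
Next: December 2027 → December 15, 2027.

December 15, 2027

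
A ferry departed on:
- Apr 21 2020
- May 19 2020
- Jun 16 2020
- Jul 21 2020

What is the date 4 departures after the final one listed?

Nov 17 2020

All dates are Tuesdays, 28, 28, 35 days apart.
Specifically, the 3rd Tuesday of each month.
August 2020 — 3rd Tuesday is Aug 18 2020.
3rd Tuesday of September 2020: Sep 15 2020.
October 2020 — 3rd Tuesday is Oct 20 2020.
November 2020 — 3rd Tuesday is Nov 17 2020.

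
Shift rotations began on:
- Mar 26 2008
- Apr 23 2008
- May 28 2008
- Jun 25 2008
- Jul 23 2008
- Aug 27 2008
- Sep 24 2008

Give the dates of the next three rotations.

Gaps: 28, 35, 28, 28, 35, 28 days — a mix of 28 and 35. Every date is a Wednesday.
Each is the 4th Wednesday of its month.
October 2008 — 4th Wednesday is Oct 22 2008.
November 2008 — 4th Wednesday is Nov 26 2008.
December 2008 — 4th Wednesday is Dec 24 2008.

Oct 22 2008, Nov 26 2008, Dec 24 2008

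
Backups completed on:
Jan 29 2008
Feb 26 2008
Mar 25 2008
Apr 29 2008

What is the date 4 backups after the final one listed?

Aug 26 2008

All Tuesdays; the gaps (28, 28, 35) vary with month length.
This is the last Tuesday of each month.
Last Tuesday of May 2008: May 27 2008.
Last Tuesday of June 2008: Jun 24 2008.
July 2008 ends with Tuesday Jul 29 2008.
August 2008 ends with Tuesday Aug 26 2008.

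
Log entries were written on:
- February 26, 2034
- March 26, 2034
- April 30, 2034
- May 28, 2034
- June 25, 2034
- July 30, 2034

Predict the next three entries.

Every date is a Sunday; gaps 28, 35, 28, 28, 35 days.
Each is the last Sunday of its month (at least one falls on the 29th or later, ruling out '4th Sunday').
Last Sunday of August 2034: August 27, 2034.
September 2034 ends with Sunday September 24, 2034.
October 2034 ends with Sunday October 29, 2034.

August 27, 2034; September 24, 2034; October 29, 2034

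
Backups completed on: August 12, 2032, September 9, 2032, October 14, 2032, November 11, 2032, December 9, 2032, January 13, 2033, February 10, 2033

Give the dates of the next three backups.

March 10, 2033; April 14, 2033; May 12, 2033

All dates are Thursdays, 28, 35, 28, 28, 35, 28 days apart.
Specifically, the 2nd Thursday of each month.
2nd Thursday of March 2033: March 10, 2033.
2nd Thursday of April 2033: April 14, 2033.
2nd Thursday of May 2033: May 12, 2033.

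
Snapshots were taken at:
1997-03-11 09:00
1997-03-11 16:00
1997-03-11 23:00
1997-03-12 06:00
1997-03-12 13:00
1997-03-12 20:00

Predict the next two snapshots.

1997-03-13 03:00, 1997-03-13 10:00

Spacing: 7, 7, 7, 7, 7 h — constant 7 h.
1997-03-12 20:00 + 7 h = 1997-03-13 03:00.
1997-03-13 03:00 + 7 h = 1997-03-13 10:00.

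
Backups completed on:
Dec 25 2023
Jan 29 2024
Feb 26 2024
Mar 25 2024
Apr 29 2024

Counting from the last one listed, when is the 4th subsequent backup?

Every date is a Monday; gaps 35, 28, 28, 35 days.
Each is the last Monday of its month (at least one falls on the 29th or later, ruling out '4th Monday').
Last Monday of May 2024: May 27 2024.
Last Monday of June 2024: Jun 24 2024.
Last Monday of July 2024: Jul 29 2024.
August 2024 ends with Monday Aug 26 2024.

Aug 26 2024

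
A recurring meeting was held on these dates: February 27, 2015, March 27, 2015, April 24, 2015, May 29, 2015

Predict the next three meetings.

June 26, 2015; July 31, 2015; August 28, 2015

Every date is a Friday; gaps 28, 28, 35 days.
Each is the last Friday of its month (at least one falls on the 29th or later, ruling out '4th Friday').
June 2015 ends with Friday June 26, 2015.
Last Friday of July 2015: July 31, 2015.
August 2015 ends with Friday August 28, 2015.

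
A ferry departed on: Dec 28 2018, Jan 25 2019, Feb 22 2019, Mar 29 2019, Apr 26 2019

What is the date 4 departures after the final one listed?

Aug 30 2019

Every date is a Friday; gaps 28, 28, 35, 28 days.
Each is the last Friday of its month (at least one falls on the 29th or later, ruling out '4th Friday').
Last Friday of May 2019: May 31 2019.
Last Friday of June 2019: Jun 28 2019.
July 2019 ends with Friday Jul 26 2019.
Last Friday of August 2019: Aug 30 2019.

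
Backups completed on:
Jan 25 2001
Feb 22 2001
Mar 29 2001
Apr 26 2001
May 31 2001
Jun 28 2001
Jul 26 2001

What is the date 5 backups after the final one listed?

All Thursdays; the gaps (28, 35, 28, 35, 28, 28) vary with month length.
This is the last Thursday of each month.
Last Thursday of August 2001: Aug 30 2001.
Last Thursday of September 2001: Sep 27 2001.
October 2001 ends with Thursday Oct 25 2001.
November 2001 ends with Thursday Nov 29 2001.
Last Thursday of December 2001: Dec 27 2001.

Dec 27 2001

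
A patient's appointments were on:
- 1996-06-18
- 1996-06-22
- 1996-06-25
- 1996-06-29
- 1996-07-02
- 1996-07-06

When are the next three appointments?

Every event lands on a Tuesday or Saturday (gaps cycle 4, 3, 4, 3, 4).
So the schedule is: every Tuesday and Saturday.
The following Tuesday is 1996-07-09.
The following Saturday is 1996-07-13.
Next Tuesday: 1996-07-16.

1996-07-09, 1996-07-13, 1996-07-16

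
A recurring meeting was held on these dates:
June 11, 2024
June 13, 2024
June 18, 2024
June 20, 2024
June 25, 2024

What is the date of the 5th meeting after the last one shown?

July 11, 2024

Every event lands on a Tuesday or Thursday (gaps cycle 2, 5, 2, 5).
So the schedule is: every Tuesday and Thursday.
Next Thursday: June 27, 2024.
Next Tuesday: July 2, 2024.
The following Thursday is July 4, 2024.
Next Tuesday: July 9, 2024.
Next Thursday: July 11, 2024.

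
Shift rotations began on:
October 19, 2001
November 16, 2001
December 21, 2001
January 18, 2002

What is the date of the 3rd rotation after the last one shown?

April 19, 2002

Gaps: 28, 35, 28 days — a mix of 28 and 35. Every date is a Friday.
Each is the 3rd Friday of its month.
February 2002 — 3rd Friday is February 15, 2002.
March 2002 — 3rd Friday is March 15, 2002.
3rd Friday of April 2002: April 19, 2002.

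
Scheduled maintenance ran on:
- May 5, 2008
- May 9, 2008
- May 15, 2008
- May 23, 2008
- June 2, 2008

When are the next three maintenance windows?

Gaps: 4, 6, 8, 10 days — each gap is 2 larger than the previous one.
Next gap: 12 days. June 2, 2008 + 12 days = June 14, 2008.
Next gap: 14 days. June 14, 2008 + 14 days = June 28, 2008.
Next gap: 16 days. June 28, 2008 + 16 days = July 14, 2008.

June 14, 2008; June 28, 2008; July 14, 2008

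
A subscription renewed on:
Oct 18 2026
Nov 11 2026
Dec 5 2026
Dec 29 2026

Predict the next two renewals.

Gaps between consecutive events: 24, 24, 24 days — a constant 24-day interval.
Dec 29 2026 + 24 days = Jan 22 2027.
Jan 22 2027 + 24 days = Feb 15 2027.

Jan 22 2027, Feb 15 2027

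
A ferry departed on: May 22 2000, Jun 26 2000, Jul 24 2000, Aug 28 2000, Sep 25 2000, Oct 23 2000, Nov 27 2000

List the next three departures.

Gaps: 35, 28, 35, 28, 28, 35 days — a mix of 28 and 35. Every date is a Monday.
Each is the 4th Monday of its month.
4th Monday of December 2000: Dec 25 2000.
4th Monday of January 2001: Jan 22 2001.
4th Monday of February 2001: Feb 26 2001.

Dec 25 2000, Jan 22 2001, Feb 26 2001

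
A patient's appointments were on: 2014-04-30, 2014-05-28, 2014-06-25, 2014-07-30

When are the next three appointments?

2014-08-27, 2014-09-24, 2014-10-29

Every date is a Wednesday; gaps 28, 28, 35 days.
Each is the last Wednesday of its month (at least one falls on the 29th or later, ruling out '4th Wednesday').
August 2014 ends with Wednesday 2014-08-27.
Last Wednesday of September 2014: 2014-09-24.
October 2014 ends with Wednesday 2014-10-29.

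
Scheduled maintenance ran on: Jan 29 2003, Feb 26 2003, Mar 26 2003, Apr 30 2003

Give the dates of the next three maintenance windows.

May 28 2003, Jun 25 2003, Jul 30 2003

All Wednesdays; the gaps (28, 28, 35) vary with month length.
This is the last Wednesday of each month.
May 2003 ends with Wednesday May 28 2003.
Last Wednesday of June 2003: Jun 25 2003.
Last Wednesday of July 2003: Jul 30 2003.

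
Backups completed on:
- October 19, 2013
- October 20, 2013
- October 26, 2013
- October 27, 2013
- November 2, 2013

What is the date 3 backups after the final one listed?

Gaps: 1, 6, 1, 6 days — not constant, but cyclic with period 2.
The events fall on every Saturday and Sunday.
The following Sunday is November 3, 2013.
Next Saturday: November 9, 2013.
The following Sunday is November 10, 2013.

November 10, 2013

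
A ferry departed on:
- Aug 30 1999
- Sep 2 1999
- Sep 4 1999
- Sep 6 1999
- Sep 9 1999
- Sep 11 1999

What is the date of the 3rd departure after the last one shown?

Every event lands on a Monday or Thursday or Saturday (gaps cycle 3, 2, 2, 3, 2).
So the schedule is: every Monday, Thursday and Saturday.
Next Monday: Sep 13 1999.
Next Thursday: Sep 16 1999.
Next Saturday: Sep 18 1999.

Sep 18 1999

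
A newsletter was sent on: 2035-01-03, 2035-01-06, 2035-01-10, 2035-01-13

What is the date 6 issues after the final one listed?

2035-02-03

The gap pattern 3, 4, 3 repeats every 2 events.
These are the Wednesdays and Saturdays of each week.
The following Wednesday is 2035-01-17.
The following Saturday is 2035-01-20.
Next Wednesday: 2035-01-24.
The following Saturday is 2035-01-27.
Next Wednesday: 2035-01-31.
Next Saturday: 2035-02-03.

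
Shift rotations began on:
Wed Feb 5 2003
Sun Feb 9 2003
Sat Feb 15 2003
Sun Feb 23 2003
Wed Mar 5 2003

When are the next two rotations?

Intervals are 4, 6, 8, 10 days — an arithmetic progression with common difference 2.
Next gap: 12 days. Wed Mar 5 2003 + 12 days = Mon Mar 17 2003.
Next gap: 14 days. Mon Mar 17 2003 + 14 days = Mon Mar 31 2003.

Mon Mar 17 2003, Mon Mar 31 2003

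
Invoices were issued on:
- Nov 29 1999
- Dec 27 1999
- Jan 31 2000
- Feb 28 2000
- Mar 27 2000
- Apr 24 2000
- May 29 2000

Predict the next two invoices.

These are Mondays with 28, 35, 28, 28, 28, 35-day gaps.
Each is the final Monday of its month — Nov 29 1999 is past the 28th, so '4th Monday' doesn't fit.
June 2000 ends with Monday Jun 26 2000.
July 2000 ends with Monday Jul 31 2000.

Jun 26 2000, Jul 31 2000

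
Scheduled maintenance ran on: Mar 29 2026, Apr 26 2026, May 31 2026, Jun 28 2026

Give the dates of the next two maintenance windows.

Jul 26 2026, Aug 30 2026

These are Sundays with 28, 35, 28-day gaps.
Each is the final Sunday of its month — Mar 29 2026 is past the 28th, so '4th Sunday' doesn't fit.
July 2026 ends with Sunday Jul 26 2026.
August 2026 ends with Sunday Aug 30 2026.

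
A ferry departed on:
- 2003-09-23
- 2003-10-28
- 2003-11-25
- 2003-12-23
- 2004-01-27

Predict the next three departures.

2004-02-24, 2004-03-23, 2004-04-27

Gaps: 35, 28, 28, 35 days — a mix of 28 and 35. Every date is a Tuesday.
Each is the 4th Tuesday of its month.
4th Tuesday of February 2004: 2004-02-24.
4th Tuesday of March 2004: 2004-03-23.
April 2004 — 4th Tuesday is 2004-04-27.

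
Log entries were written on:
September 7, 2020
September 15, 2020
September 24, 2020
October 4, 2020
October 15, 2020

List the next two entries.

October 27, 2020; November 9, 2020

The spacing grows by 1 each time: 8, 9, 10, 11 days.
Next gap: 12 days. October 15, 2020 + 12 days = October 27, 2020.
Next gap: 13 days. October 27, 2020 + 13 days = November 9, 2020.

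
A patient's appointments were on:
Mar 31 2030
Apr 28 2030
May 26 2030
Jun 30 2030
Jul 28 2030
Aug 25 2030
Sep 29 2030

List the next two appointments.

All Sundays; the gaps (28, 28, 35, 28, 28, 35) vary with month length.
This is the last Sunday of each month.
October 2030 ends with Sunday Oct 27 2030.
November 2030 ends with Sunday Nov 24 2030.

Oct 27 2030, Nov 24 2030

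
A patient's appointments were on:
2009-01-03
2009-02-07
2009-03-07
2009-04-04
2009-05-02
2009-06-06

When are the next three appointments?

2009-07-04, 2009-08-01, 2009-09-05

These are Saturdays at 28- or 35-day spacing (35, 28, 28, 28, 35).
The pattern: 1st Saturday of the month.
1st Saturday of July 2009: 2009-07-04.
August 2009 — 1st Saturday is 2009-08-01.
1st Saturday of September 2009: 2009-09-05.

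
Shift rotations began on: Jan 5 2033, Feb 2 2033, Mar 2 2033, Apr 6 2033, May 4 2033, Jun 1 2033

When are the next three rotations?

Jul 6 2033, Aug 3 2033, Sep 7 2033

All dates are Wednesdays, 28, 28, 35, 28, 28 days apart.
Specifically, the 1st Wednesday of each month.
July 2033 — 1st Wednesday is Jul 6 2033.
1st Wednesday of August 2033: Aug 3 2033.
September 2033 — 1st Wednesday is Sep 7 2033.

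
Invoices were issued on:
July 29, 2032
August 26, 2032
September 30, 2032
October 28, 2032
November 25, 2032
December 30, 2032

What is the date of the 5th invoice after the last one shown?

Every date is a Thursday; gaps 28, 35, 28, 28, 35 days.
Each is the last Thursday of its month (at least one falls on the 29th or later, ruling out '4th Thursday').
January 2033 ends with Thursday January 27, 2033.
February 2033 ends with Thursday February 24, 2033.
Last Thursday of March 2033: March 31, 2033.
Last Thursday of April 2033: April 28, 2033.
Last Thursday of May 2033: May 26, 2033.

May 26, 2033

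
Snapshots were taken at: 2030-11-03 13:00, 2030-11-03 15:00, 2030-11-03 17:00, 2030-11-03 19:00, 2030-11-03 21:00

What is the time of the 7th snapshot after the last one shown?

2030-11-04 11:00

Spacing: 2, 2, 2, 2 h — constant 2 h.
2030-11-03 21:00 + 2 h = 2030-11-03 23:00.
2030-11-03 23:00 + 2 h = 2030-11-04 01:00.
2030-11-04 01:00 + 2 h = 2030-11-04 03:00.
2030-11-04 03:00 + 2 h = 2030-11-04 05:00.
2030-11-04 05:00 + 2 h = 2030-11-04 07:00.
2030-11-04 07:00 + 2 h = 2030-11-04 09:00.
2030-11-04 09:00 + 2 h = 2030-11-04 11:00.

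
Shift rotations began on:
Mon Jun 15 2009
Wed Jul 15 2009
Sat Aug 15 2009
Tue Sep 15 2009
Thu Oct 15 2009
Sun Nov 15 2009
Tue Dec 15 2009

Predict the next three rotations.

Gaps: 30, 31, 31, 30, 31, 30 days — not constant. Every event is on the 15th of the month.
Pattern: the 15th of each month.
Next: January 2010 → Fri Jan 15 2010.
February 2010: Mon Feb 15 2010.
March 2010: Mon Mar 15 2010.

Fri Jan 15 2010, Mon Feb 15 2010, Mon Mar 15 2010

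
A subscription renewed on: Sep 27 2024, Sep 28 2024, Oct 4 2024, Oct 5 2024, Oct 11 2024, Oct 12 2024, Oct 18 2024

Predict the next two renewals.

The gap pattern 1, 6, 1, 6, 1, 6 repeats every 2 events.
These are the Fridays and Saturdays of each week.
Next Saturday: Oct 19 2024.
Next Friday: Oct 25 2024.

Oct 19 2024, Oct 25 2024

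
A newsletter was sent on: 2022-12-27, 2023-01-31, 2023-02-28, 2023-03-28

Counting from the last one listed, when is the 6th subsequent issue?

2023-09-26

Every date is a Tuesday; gaps 35, 28, 28 days.
Each is the last Tuesday of its month (at least one falls on the 29th or later, ruling out '4th Tuesday').
Last Tuesday of April 2023: 2023-04-25.
May 2023 ends with Tuesday 2023-05-30.
Last Tuesday of June 2023: 2023-06-27.
Last Tuesday of July 2023: 2023-07-25.
Last Tuesday of August 2023: 2023-08-29.
September 2023 ends with Tuesday 2023-09-26.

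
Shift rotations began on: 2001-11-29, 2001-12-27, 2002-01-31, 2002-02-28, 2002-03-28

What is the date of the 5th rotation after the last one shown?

These are Thursdays with 28, 35, 28, 28-day gaps.
Each is the final Thursday of its month — 2001-11-29 is past the 28th, so '4th Thursday' doesn't fit.
April 2002 ends with Thursday 2002-04-25.
Last Thursday of May 2002: 2002-05-30.
June 2002 ends with Thursday 2002-06-27.
July 2002 ends with Thursday 2002-07-25.
August 2002 ends with Thursday 2002-08-29.

2002-08-29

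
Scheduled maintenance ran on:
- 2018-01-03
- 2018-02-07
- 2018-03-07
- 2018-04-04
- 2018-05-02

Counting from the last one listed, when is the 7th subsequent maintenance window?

These are Wednesdays at 28- or 35-day spacing (35, 28, 28, 28).
The pattern: 1st Wednesday of the month.
1st Wednesday of June 2018: 2018-06-06.
July 2018 — 1st Wednesday is 2018-07-04.
1st Wednesday of August 2018: 2018-08-01.
September 2018 — 1st Wednesday is 2018-09-05.
October 2018 — 1st Wednesday is 2018-10-03.
1st Wednesday of November 2018: 2018-11-07.
December 2018 — 1st Wednesday is 2018-12-05.

2018-12-05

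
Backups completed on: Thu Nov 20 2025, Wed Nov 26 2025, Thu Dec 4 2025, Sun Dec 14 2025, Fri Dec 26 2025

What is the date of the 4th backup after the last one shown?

Gaps: 6, 8, 10, 12 days — each gap is 2 larger than the previous one.
Next gap: 14 days. Fri Dec 26 2025 + 14 days = Fri Jan 9 2026.
Next gap: 16 days. Fri Jan 9 2026 + 16 days = Sun Jan 25 2026.
Next gap: 18 days. Sun Jan 25 2026 + 18 days = Thu Feb 12 2026.
Next gap: 20 days. Thu Feb 12 2026 + 20 days = Wed Mar 4 2026.

Wed Mar 4 2026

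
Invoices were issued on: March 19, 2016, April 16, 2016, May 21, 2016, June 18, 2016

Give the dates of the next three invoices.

July 16, 2016; August 20, 2016; September 17, 2016

These are Saturdays at 28- or 35-day spacing (28, 35, 28).
The pattern: 3rd Saturday of the month.
3rd Saturday of July 2016: July 16, 2016.
August 2016 — 3rd Saturday is August 20, 2016.
3rd Saturday of September 2016: September 17, 2016.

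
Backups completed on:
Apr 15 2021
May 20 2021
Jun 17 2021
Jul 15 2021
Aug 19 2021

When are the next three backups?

Sep 16 2021, Oct 21 2021, Nov 18 2021

Gaps: 35, 28, 28, 35 days — a mix of 28 and 35. Every date is a Thursday.
Each is the 3rd Thursday of its month.
September 2021 — 3rd Thursday is Sep 16 2021.
3rd Thursday of October 2021: Oct 21 2021.
November 2021 — 3rd Thursday is Nov 18 2021.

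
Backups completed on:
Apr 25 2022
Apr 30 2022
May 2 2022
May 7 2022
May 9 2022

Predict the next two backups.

May 14 2022, May 16 2022

Every event lands on a Monday or Saturday (gaps cycle 5, 2, 5, 2).
So the schedule is: every Monday and Saturday.
The following Saturday is May 14 2022.
Next Monday: May 16 2022.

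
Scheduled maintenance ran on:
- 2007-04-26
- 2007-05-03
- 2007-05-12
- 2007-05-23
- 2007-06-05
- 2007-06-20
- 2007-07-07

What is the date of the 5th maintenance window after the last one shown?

2007-10-30

Gaps: 7, 9, 11, 13, 15, 17 days — each gap is 2 larger than the previous one.
Next gap: 19 days. 2007-07-07 + 19 days = 2007-07-26.
Next gap: 21 days. 2007-07-26 + 21 days = 2007-08-16.
Next gap: 23 days. 2007-08-16 + 23 days = 2007-09-08.
Next gap: 25 days. 2007-09-08 + 25 days = 2007-10-03.
Next gap: 27 days. 2007-10-03 + 27 days = 2007-10-30.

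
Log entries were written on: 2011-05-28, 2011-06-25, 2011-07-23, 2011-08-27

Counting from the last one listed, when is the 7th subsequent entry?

These are Saturdays at 28- or 35-day spacing (28, 28, 35).
The pattern: 4th Saturday of the month.
4th Saturday of September 2011: 2011-09-24.
October 2011 — 4th Saturday is 2011-10-22.
November 2011 — 4th Saturday is 2011-11-26.
4th Saturday of December 2011: 2011-12-24.
January 2012 — 4th Saturday is 2012-01-28.
4th Saturday of February 2012: 2012-02-25.
4th Saturday of March 2012: 2012-03-24.

2012-03-24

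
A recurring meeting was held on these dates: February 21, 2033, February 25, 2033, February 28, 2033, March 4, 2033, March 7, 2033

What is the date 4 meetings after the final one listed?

March 21, 2033

Every event lands on a Monday or Friday (gaps cycle 4, 3, 4, 3).
So the schedule is: every Monday and Friday.
Next Friday: March 11, 2033.
The following Monday is March 14, 2033.
Next Friday: March 18, 2033.
The following Monday is March 21, 2033.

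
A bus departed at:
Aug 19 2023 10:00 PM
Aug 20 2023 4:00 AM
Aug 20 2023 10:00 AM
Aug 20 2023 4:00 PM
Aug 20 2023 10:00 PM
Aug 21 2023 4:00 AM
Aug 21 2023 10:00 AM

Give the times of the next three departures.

Gaps: 6, 6, 6, 6, 6, 6 hours — each event is 6 hours after the previous one.
Aug 21 2023 10:00 AM + 6 h = Aug 21 2023 4:00 PM.
Aug 21 2023 4:00 PM + 6 h = Aug 21 2023 10:00 PM.
Aug 21 2023 10:00 PM + 6 h = Aug 22 2023 4:00 AM.

Aug 21 2023 4:00 PM, Aug 21 2023 10:00 PM, Aug 22 2023 4:00 AM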